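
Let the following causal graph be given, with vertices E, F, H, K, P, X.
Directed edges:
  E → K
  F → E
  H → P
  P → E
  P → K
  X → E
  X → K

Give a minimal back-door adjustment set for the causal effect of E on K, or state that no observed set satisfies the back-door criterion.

desc(E)\{E}={K}; candidates ⊆ {F,H,P,X}.
size 0: {}; under {} E still reaches {F,H,K,P,X} ∋ K.
size 1: {F}, {H}, {P} …(+1); under {F} E still reaches {H,K,P,X} ∋ K.
{P,X}: E⊥K given {P,X} in G with E→· removed — back-door holds.

E→K: minimal back-door set {P, X}.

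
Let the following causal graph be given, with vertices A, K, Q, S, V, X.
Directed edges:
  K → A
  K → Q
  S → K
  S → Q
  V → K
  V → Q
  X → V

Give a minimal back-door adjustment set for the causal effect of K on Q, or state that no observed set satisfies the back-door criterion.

desc(K)\{K}={A,Q}; candidates ⊆ {S,V,X}.
size 0: {}; under {} K still reaches {Q,S,V,X} ∋ Q.
size 1: {S}, {V}, {X}; under {S} K still reaches {Q,V,X} ∋ Q.
{S,V}: K⊥Q given {S,V} in G with K→· removed — back-door holds.

K→Q: minimal back-door set {S, V}.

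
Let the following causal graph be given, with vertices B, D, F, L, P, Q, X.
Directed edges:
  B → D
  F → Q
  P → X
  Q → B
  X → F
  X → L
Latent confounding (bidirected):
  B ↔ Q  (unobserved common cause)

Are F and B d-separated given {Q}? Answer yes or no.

No — F and B are d-connected given {Q}.

Bayes-Ball from F | {Q} reaches {B,D,L,P,X}.
B ∈ reach(F|{Q}) ⇒ F ⊥̸ B | {Q}.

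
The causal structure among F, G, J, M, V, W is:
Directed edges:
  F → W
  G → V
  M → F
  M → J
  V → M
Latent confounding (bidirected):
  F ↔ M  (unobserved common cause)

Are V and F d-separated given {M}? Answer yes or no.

No — V and F are d-connected given {M}.

Bayes-Ball from V | {M} reaches {F,G,W}.
F ∈ reach(V|{M}) ⇒ V ⊥̸ F | {M}.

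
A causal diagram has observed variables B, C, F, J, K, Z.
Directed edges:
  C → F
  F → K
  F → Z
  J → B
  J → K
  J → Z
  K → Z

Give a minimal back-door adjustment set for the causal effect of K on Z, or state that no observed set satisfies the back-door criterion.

desc(K)\{K}={Z}; candidates ⊆ {B,C,F,J}.
size 0: {}; under {} K still reaches {B,C,F,J,Z} ∋ Z.
size 1: {B}, {C}, {F} …(+1); under {B} K still reaches {C,F,J,Z} ∋ Z.
{F,J}: K⊥Z given {F,J} in G with K→· removed — back-door holds.

K→Z: minimal back-door set {F, J}.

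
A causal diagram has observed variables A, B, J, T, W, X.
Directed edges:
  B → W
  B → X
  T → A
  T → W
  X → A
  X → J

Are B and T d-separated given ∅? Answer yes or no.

Yes — B ⊥ T | ∅.

Bayes-Ball from B | ∅ reaches {A,J,W,X}.
T ∉ reach(B|∅) ⇒ B ⊥ T | ∅.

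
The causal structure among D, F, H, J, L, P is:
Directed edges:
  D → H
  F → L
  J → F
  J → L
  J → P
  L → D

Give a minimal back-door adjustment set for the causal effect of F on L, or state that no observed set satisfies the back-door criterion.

desc(F)\{F}={D,H,L}; candidates ⊆ {J,P}.
size 0: {}; under {} F still reaches {D,H,J,L,P} ∋ L.
{J}: F⊥L given {J} in G with F→· removed — back-door holds.

F→L: minimal back-door set {J}.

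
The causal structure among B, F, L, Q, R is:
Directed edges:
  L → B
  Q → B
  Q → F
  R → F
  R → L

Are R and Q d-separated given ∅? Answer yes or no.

Bayes-Ball from R | ∅ reaches {B,F,L}.
Q ∉ reach(R|∅) ⇒ R ⊥ Q | ∅.

Yes — R ⊥ Q | ∅.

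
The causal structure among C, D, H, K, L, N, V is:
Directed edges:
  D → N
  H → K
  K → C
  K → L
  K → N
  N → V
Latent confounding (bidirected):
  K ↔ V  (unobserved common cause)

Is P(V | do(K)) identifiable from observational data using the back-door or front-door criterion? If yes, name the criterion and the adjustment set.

desc(K)\{K}={C,L,N,V}; candidates ⊆ {D,H}.
K↔V: latent back-door arc(s) into K.
size 0: {}; under {} K still reaches {H,V} ∋ V.
size 1: {D}, {H}; under {D} K still reaches {H,V} ∋ V.
size 2: {D,H}; under {D,H} K still reaches {V} ∋ V.
K↔V cannot be blocked by any observed set — no back-door set.
{N}: (i) intercepts every directed K→V path; (ii) no back-door K→{N}; (iii) {K} blocks every back-door {N}→V. Front-door holds.
P(V|do(K)) = Σ_{N} P(N|K) Σ_{K'} P(V|N,K')P(K').

P(V|do(K)): frontdoor, adjust for {N}.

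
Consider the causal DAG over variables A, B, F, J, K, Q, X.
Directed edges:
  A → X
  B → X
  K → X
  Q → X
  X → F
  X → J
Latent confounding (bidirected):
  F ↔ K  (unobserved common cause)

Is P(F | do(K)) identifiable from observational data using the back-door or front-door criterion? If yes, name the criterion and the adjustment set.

desc(K)\{K}={F,J,X}; candidates ⊆ {A,B,Q}.
K↔F: latent back-door arc(s) into K.
size 0: {}; under {} K still reaches {F} ∋ F.
size 1: {A}, {B}, {Q}; under {A} K still reaches {F} ∋ F.
size 2: {A,B}, {A,Q}, {B,Q}; under {A,B} K still reaches {F} ∋ F.
K↔F cannot be blocked by any observed set — no back-door set.
{X}: (i) intercepts every directed K→F path; (ii) no back-door K→{X}; (iii) {K} blocks every back-door {X}→F. Front-door holds.
P(F|do(K)) = Σ_{X} P(X|K) Σ_{K'} P(F|X,K')P(K').

P(F|do(K)): frontdoor, adjust for {X}.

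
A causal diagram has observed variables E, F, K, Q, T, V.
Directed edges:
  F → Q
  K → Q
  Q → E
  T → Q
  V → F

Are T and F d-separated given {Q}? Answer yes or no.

No — T and F are d-connected given {Q}.

Bayes-Ball from T | {Q} reaches {F,K,V}.
F ∈ reach(T|{Q}) ⇒ T ⊥̸ F | {Q}.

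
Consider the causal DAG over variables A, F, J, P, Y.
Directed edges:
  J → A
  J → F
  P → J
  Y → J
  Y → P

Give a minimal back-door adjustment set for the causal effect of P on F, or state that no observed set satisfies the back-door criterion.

P→F: minimal back-door set {Y}.

desc(P)\{P}={A,F,J}; candidates ⊆ {Y}.
size 0: {}; under {} P still reaches {A,F,J,Y} ∋ F.
{Y}: P⊥F given {Y} in G with P→· removed — back-door holds.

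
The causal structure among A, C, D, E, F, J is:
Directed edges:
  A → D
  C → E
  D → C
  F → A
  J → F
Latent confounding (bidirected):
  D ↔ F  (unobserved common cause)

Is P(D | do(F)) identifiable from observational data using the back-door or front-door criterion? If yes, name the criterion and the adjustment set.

desc(F)\{F}={A,C,D,E}; candidates ⊆ {J}.
F↔D: latent back-door arc(s) into F.
size 0: {}; under {} F still reaches {C,D,E,J} ∋ D.
size 1: {J}; under {J} F still reaches {C,D,E} ∋ D.
F↔D cannot be blocked by any observed set — no back-door set.
{A}: (i) intercepts every directed F→D path; (ii) no back-door F→{A}; (iii) {F} blocks every back-door {A}→D. Front-door holds.
P(D|do(F)) = Σ_{A} P(A|F) Σ_{F'} P(D|A,F')P(F').

P(D|do(F)): frontdoor, adjust for {A}.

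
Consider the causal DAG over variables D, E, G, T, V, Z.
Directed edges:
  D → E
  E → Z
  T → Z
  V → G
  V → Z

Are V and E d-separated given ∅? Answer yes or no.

Bayes-Ball from V | ∅ reaches {G,Z}.
E ∉ reach(V|∅) ⇒ V ⊥ E | ∅.

Yes — V ⊥ E | ∅.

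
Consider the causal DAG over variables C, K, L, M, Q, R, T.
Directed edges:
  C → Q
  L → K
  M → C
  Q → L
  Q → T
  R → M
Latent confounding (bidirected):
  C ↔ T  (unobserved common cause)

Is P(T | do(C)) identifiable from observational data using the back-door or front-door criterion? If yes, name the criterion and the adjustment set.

P(T|do(C)): frontdoor, adjust for {Q}.

desc(C)\{C}={K,L,Q,T}; candidates ⊆ {M,R}.
C↔T: latent back-door arc(s) into C.
size 0: {}; under {} C still reaches {M,R,T} ∋ T.
size 1: {M}, {R}; under {M} C still reaches {T} ∋ T.
size 2: {M,R}; under {M,R} C still reaches {T} ∋ T.
C↔T cannot be blocked by any observed set — no back-door set.
{Q}: (i) intercepts every directed C→T path; (ii) no back-door C→{Q}; (iii) {C} blocks every back-door {Q}→T. Front-door holds.
P(T|do(C)) = Σ_{Q} P(Q|C) Σ_{C'} P(T|Q,C')P(C').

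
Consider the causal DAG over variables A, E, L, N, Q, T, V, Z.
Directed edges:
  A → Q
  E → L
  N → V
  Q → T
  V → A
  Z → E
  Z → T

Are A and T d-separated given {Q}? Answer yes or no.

Bayes-Ball from A | {Q} reaches {N,V}.
T ∉ reach(A|{Q}) ⇒ A ⊥ T | {Q}.

Yes — A ⊥ T | {Q}.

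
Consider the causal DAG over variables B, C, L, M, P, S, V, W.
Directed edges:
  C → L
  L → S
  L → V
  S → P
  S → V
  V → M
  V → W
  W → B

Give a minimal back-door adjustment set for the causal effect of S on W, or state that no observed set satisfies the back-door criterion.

S→W: minimal back-door set {L}.

desc(S)\{S}={B,M,P,V,W}; candidates ⊆ {C,L}.
size 0: {}; under {} S still reaches {B,C,L,M,V,W} ∋ W.
{L}: S⊥W given {L} in G with S→· removed — back-door holds.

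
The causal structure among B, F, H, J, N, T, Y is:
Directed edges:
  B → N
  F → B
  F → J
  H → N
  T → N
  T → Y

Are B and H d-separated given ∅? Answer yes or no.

Yes — B ⊥ H | ∅.

Bayes-Ball from B | ∅ reaches {F,J,N}.
H ∉ reach(B|∅) ⇒ B ⊥ H | ∅.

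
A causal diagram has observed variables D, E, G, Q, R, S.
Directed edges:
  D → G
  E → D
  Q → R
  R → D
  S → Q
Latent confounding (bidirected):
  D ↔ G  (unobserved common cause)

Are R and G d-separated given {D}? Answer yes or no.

No — R and G are d-connected given {D}.

Bayes-Ball from R | {D} reaches {E,G,Q,S}.
G ∈ reach(R|{D}) ⇒ R ⊥̸ G | {D}.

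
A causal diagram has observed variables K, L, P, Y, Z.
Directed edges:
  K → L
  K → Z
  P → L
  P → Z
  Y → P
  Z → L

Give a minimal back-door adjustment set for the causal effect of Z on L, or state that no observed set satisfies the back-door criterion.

Z→L: minimal back-door set {K, P}.

desc(Z)\{Z}={L}; candidates ⊆ {K,P,Y}.
size 0: {}; under {} Z still reaches {K,L,P,Y} ∋ L.
size 1: {K}, {P}, {Y}; under {K} Z still reaches {L,P,Y} ∋ L.
{K,P}: Z⊥L given {K,P} in G with Z→· removed — back-door holds.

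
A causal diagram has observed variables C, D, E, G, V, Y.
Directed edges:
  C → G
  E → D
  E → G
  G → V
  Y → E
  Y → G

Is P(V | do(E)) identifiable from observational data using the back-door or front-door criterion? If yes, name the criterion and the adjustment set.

desc(E)\{E}={D,G,V}; candidates ⊆ {C,Y}.
size 0: {}; under {} E still reaches {G,V,Y} ∋ V.
{Y}: E⊥V given {Y} in G with E→· removed — back-door holds.
P(V|do(E)) = Σ_{Y} P(V|E,Y)·P(Y).

P(V|do(E)): backdoor, adjust for {Y}.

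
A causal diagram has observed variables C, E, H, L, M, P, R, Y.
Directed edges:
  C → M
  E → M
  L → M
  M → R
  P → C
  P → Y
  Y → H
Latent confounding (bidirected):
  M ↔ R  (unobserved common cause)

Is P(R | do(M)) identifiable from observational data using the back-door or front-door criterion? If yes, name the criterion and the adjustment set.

P(R|do(M)): not identifiable (no BD/FD set).

desc(M)\{M}={R}; candidates ⊆ {C,E,H,L,P,Y}.
M↔R: latent back-door arc(s) into M.
size 0: {}; under {} M still reaches {C,E,H,L,P,R,Y} ∋ R.
size 1: {C}, {E}, {H} …(+3); under {C} M still reaches {E,L,R} ∋ R.
size 2: {C,E}, {C,H}, {C,L} …(+12); under {C,E} M still reaches {L,R} ∋ R.
M↔R cannot be blocked by any observed set — no back-door set.
No mediator lies on a directed M→…→R path.
Neither criterion identifies P(R|do(M)) in this graph.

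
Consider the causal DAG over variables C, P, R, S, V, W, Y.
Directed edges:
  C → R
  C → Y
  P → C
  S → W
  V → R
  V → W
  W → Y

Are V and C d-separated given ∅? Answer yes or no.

Yes — V ⊥ C | ∅.

Bayes-Ball from V | ∅ reaches {R,W,Y}.
C ∉ reach(V|∅) ⇒ V ⊥ C | ∅.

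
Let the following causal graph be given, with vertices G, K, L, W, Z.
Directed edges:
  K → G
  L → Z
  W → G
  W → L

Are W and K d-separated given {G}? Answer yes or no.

No — W and K are d-connected given {G}.

Bayes-Ball from W | {G} reaches {K,L,Z}.
K ∈ reach(W|{G}) ⇒ W ⊥̸ K | {G}.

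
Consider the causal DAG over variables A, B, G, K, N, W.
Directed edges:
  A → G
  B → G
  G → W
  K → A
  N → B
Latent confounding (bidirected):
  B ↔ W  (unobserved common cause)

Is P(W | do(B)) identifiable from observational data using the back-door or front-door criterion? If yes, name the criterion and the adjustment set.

P(W|do(B)): frontdoor, adjust for {G}.

desc(B)\{B}={G,W}; candidates ⊆ {A,K,N}.
B↔W: latent back-door arc(s) into B.
size 0: {}; under {} B still reaches {N,W} ∋ W.
size 1: {A}, {K}, {N}; under {A} B still reaches {N,W} ∋ W.
size 2: {A,K}, {A,N}, {K,N}; under {A,K} B still reaches {N,W} ∋ W.
B↔W cannot be blocked by any observed set — no back-door set.
{G}: (i) intercepts every directed B→W path; (ii) no back-door B→{G}; (iii) {B} blocks every back-door {G}→W. Front-door holds.
P(W|do(B)) = Σ_{G} P(G|B) Σ_{B'} P(W|G,B')P(B').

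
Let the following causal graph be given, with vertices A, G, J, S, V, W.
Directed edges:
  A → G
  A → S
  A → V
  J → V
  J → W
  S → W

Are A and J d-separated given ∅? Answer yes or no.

Yes — A ⊥ J | ∅.

Bayes-Ball from A | ∅ reaches {G,S,V,W}.
J ∉ reach(A|∅) ⇒ A ⊥ J | ∅.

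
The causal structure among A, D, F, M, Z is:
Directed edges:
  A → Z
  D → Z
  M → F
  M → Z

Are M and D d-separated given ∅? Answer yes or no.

Bayes-Ball from M | ∅ reaches {F,Z}.
D ∉ reach(M|∅) ⇒ M ⊥ D | ∅.

Yes — M ⊥ D | ∅.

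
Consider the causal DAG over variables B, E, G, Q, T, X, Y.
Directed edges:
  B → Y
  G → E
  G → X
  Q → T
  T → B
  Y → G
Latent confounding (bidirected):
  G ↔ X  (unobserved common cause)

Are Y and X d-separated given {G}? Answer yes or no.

No — Y and X are d-connected given {G}.

Bayes-Ball from Y | {G} reaches {B,Q,T,X}.
X ∈ reach(Y|{G}) ⇒ Y ⊥̸ X | {G}.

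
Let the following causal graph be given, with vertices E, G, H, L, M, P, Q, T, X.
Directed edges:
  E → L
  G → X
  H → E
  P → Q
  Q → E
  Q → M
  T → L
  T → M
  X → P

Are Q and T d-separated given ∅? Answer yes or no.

Bayes-Ball from Q | ∅ reaches {E,G,L,M,P,X}.
T ∉ reach(Q|∅) ⇒ Q ⊥ T | ∅.

Yes — Q ⊥ T | ∅.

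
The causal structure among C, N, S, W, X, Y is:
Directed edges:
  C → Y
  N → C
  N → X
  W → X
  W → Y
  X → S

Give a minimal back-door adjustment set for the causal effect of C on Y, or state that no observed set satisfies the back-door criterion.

C→Y: minimal back-door set ∅.

desc(C)\{C}={Y}; candidates ⊆ {N,S,W,X}.
∅: C⊥Y given ∅ in G with C→· removed — back-door holds.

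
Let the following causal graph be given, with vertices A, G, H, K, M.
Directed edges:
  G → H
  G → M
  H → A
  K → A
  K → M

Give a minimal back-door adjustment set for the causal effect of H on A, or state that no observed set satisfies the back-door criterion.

H→A: minimal back-door set ∅.

desc(H)\{H}={A}; candidates ⊆ {G,K,M}.
∅: H⊥A given ∅ in G with H→· removed — back-door holds.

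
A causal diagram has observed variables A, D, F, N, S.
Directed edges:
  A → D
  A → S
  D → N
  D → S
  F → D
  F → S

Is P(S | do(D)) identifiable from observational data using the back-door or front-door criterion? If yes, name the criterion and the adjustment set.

desc(D)\{D}={N,S}; candidates ⊆ {A,F}.
size 0: {}; under {} D still reaches {A,F,S} ∋ S.
size 1: {A}, {F}; under {A} D still reaches {F,S} ∋ S.
{A,F}: D⊥S given {A,F} in G with D→· removed — back-door holds.
P(S|do(D)) = Σ_{A,F} P(S|D,A,F)·P(A,F).

P(S|do(D)): backdoor, adjust for {A, F}.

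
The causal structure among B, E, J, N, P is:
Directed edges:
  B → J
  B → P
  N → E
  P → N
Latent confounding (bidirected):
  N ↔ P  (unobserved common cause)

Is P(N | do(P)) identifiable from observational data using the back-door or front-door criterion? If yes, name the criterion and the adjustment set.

P(N|do(P)): not identifiable (no BD/FD set).

desc(P)\{P}={E,N}; candidates ⊆ {B,J}.
P↔N: latent back-door arc(s) into P.
size 0: {}; under {} P still reaches {B,E,J,N} ∋ N.
size 1: {B}, {J}; under {B} P still reaches {E,N} ∋ N.
size 2: {B,J}; under {B,J} P still reaches {E,N} ∋ N.
P↔N cannot be blocked by any observed set — no back-door set.
No mediator lies on a directed P→…→N path.
Neither criterion identifies P(N|do(P)) in this graph.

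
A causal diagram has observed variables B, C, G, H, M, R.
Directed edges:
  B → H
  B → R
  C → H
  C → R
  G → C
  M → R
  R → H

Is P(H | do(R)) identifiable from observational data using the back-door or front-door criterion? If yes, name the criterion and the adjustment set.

desc(R)\{R}={H}; candidates ⊆ {B,C,G,M}.
size 0: {}; under {} R still reaches {B,C,G,H,M} ∋ H.
size 1: {B}, {C}, {G} …(+1); under {B} R still reaches {C,G,H,M} ∋ H.
{B,C}: R⊥H given {B,C} in G with R→· removed — back-door holds.
P(H|do(R)) = Σ_{B,C} P(H|R,B,C)·P(B,C).

P(H|do(R)): backdoor, adjust for {B, C}.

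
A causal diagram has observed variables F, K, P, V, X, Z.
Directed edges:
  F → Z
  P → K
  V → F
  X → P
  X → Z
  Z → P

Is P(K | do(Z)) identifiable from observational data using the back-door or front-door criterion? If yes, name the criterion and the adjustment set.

P(K|do(Z)): backdoor, adjust for {X}.

desc(Z)\{Z}={K,P}; candidates ⊆ {F,V,X}.
size 0: {}; under {} Z still reaches {F,K,P,V,X} ∋ K.
{X}: Z⊥K given {X} in G with Z→· removed — back-door holds.
P(K|do(Z)) = Σ_{X} P(K|Z,X)·P(X).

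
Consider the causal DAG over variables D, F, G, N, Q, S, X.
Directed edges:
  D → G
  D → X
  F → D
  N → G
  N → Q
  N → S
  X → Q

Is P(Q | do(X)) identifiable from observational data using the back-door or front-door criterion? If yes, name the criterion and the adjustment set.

desc(X)\{X}={Q}; candidates ⊆ {D,F,G,N,S}.
∅: X⊥Q given ∅ in G with X→· removed — back-door holds.
P(Q|do(X)) = P(Q|X) — no adjustment needed.

P(Q|do(X)): backdoor, adjust for ∅.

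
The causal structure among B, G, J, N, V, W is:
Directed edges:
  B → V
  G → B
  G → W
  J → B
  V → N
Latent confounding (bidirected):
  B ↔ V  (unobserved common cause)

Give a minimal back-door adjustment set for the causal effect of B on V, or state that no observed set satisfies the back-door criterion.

B→V: no observed back-door set.

desc(B)\{B}={N,V}; candidates ⊆ {G,J,W}.
B↔V: latent back-door arc(s) into B.
size 0: {}; under {} B still reaches {G,J,N,V,W} ∋ V.
size 1: {G}, {J}, {W}; under {G} B still reaches {J,N,V} ∋ V.
size 2: {G,J}, {G,W}, {J,W}; under {G,J} B still reaches {N,V} ∋ V.
B↔V cannot be blocked by any observed set — no back-door set.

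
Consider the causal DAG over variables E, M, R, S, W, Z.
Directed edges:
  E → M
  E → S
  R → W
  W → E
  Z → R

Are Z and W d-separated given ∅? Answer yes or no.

Bayes-Ball from Z | ∅ reaches {E,M,R,S,W}.
W ∈ reach(Z|∅) ⇒ Z ⊥̸ W | ∅.

No — Z and W are d-connected given ∅.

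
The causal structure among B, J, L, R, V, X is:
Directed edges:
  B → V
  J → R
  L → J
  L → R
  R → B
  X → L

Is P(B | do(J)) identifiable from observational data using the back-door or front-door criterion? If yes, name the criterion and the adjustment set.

desc(J)\{J}={B,R,V}; candidates ⊆ {L,X}.
size 0: {}; under {} J still reaches {B,L,R,V,X} ∋ B.
{L}: J⊥B given {L} in G with J→· removed — back-door holds.
P(B|do(J)) = Σ_{L} P(B|J,L)·P(L).

P(B|do(J)): backdoor, adjust for {L}.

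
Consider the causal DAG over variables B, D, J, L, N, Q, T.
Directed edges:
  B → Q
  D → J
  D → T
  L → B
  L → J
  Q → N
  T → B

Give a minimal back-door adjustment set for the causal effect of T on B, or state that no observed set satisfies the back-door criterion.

T→B: minimal back-door set ∅.

desc(T)\{T}={B,N,Q}; candidates ⊆ {D,J,L}.
∅: T⊥B given ∅ in G with T→· removed — back-door holds.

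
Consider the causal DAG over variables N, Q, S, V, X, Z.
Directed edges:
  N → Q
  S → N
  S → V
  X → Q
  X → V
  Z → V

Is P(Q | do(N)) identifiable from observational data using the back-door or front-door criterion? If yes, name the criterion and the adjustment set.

desc(N)\{N}={Q}; candidates ⊆ {S,V,X,Z}.
∅: N⊥Q given ∅ in G with N→· removed — back-door holds.
P(Q|do(N)) = P(Q|N) — no adjustment needed.

P(Q|do(N)): backdoor, adjust for ∅.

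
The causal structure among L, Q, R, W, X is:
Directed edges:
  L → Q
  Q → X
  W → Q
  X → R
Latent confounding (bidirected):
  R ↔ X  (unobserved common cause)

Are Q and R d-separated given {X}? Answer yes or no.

No — Q and R are d-connected given {X}.

Bayes-Ball from Q | {X} reaches {L,R,W}.
R ∈ reach(Q|{X}) ⇒ Q ⊥̸ R | {X}.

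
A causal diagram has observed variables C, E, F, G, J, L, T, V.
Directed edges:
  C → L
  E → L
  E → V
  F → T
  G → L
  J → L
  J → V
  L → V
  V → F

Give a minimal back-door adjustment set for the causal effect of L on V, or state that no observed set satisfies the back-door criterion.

desc(L)\{L}={F,T,V}; candidates ⊆ {C,E,G,J}.
size 0: {}; under {} L still reaches {C,E,F,G,J,T,V} ∋ V.
size 1: {C}, {E}, {G} …(+1); under {C} L still reaches {E,F,G,J,T,V} ∋ V.
{E,J}: L⊥V given {E,J} in G with L→· removed — back-door holds.

L→V: minimal back-door set {E, J}.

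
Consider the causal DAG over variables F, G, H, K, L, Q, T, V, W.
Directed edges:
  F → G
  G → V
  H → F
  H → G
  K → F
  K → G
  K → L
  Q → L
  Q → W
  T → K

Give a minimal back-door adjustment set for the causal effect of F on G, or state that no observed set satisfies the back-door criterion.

desc(F)\{F}={G,V}; candidates ⊆ {H,K,L,Q,T,W}.
size 0: {}; under {} F still reaches {G,H,K,L,T,V} ∋ G.
size 1: {H}, {K}, {L} …(+3); under {H} F still reaches {G,K,L,T,V} ∋ G.
{H,K}: F⊥G given {H,K} in G with F→· removed — back-door holds.

F→G: minimal back-door set {H, K}.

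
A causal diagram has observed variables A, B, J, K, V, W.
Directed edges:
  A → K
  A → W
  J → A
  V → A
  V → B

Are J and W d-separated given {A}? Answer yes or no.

Bayes-Ball from J | {A} reaches {B,V}.
W ∉ reach(J|{A}) ⇒ J ⊥ W | {A}.

Yes — J ⊥ W | {A}.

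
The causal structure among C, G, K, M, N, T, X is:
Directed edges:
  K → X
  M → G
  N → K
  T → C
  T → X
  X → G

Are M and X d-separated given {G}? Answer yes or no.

Bayes-Ball from M | {G} reaches {C,K,N,T,X}.
X ∈ reach(M|{G}) ⇒ M ⊥̸ X | {G}.

No — M and X are d-connected given {G}.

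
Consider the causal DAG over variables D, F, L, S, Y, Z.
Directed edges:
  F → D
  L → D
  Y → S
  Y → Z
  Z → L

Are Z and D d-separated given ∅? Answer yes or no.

Bayes-Ball from Z | ∅ reaches {D,L,S,Y}.
D ∈ reach(Z|∅) ⇒ Z ⊥̸ D | ∅.

No — Z and D are d-connected given ∅.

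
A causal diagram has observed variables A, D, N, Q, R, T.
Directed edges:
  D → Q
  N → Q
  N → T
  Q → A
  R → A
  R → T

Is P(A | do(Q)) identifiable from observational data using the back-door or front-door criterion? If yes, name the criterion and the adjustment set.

P(A|do(Q)): backdoor, adjust for ∅.

desc(Q)\{Q}={A}; candidates ⊆ {D,N,R,T}.
∅: Q⊥A given ∅ in G with Q→· removed — back-door holds.
P(A|do(Q)) = P(A|Q) — no adjustment needed.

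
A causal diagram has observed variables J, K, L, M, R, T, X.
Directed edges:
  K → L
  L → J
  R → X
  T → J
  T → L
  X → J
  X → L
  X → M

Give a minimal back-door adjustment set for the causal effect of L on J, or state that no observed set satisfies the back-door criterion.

desc(L)\{L}={J}; candidates ⊆ {K,M,R,T,X}.
size 0: {}; under {} L still reaches {J,K,M,R,T,X} ∋ J.
size 1: {K}, {M}, {R} …(+2); under {K} L still reaches {J,M,R,T,X} ∋ J.
{T,X}: L⊥J given {T,X} in G with L→· removed — back-door holds.

L→J: minimal back-door set {T, X}.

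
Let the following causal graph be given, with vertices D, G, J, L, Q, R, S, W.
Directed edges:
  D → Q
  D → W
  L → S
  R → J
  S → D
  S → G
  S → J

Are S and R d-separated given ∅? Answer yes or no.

Bayes-Ball from S | ∅ reaches {D,G,J,L,Q,W}.
R ∉ reach(S|∅) ⇒ S ⊥ R | ∅.

Yes — S ⊥ R | ∅.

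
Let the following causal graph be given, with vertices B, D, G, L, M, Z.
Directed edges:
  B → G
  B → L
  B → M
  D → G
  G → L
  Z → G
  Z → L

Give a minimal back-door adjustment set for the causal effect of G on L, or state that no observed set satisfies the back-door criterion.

desc(G)\{G}={L}; candidates ⊆ {B,D,M,Z}.
size 0: {}; under {} G still reaches {B,D,L,M,Z} ∋ L.
size 1: {B}, {D}, {M} …(+1); under {B} G still reaches {D,L,Z} ∋ L.
{B,Z}: G⊥L given {B,Z} in G with G→· removed — back-door holds.

G→L: minimal back-door set {B, Z}.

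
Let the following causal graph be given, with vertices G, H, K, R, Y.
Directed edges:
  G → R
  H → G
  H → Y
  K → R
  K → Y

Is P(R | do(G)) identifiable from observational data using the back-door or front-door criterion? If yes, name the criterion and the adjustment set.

P(R|do(G)): backdoor, adjust for ∅.

desc(G)\{G}={R}; candidates ⊆ {H,K,Y}.
∅: G⊥R given ∅ in G with G→· removed — back-door holds.
P(R|do(G)) = P(R|G) — no adjustment needed.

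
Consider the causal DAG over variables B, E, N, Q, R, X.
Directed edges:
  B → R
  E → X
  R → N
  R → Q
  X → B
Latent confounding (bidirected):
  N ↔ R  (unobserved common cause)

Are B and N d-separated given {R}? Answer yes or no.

No — B and N are d-connected given {R}.

Bayes-Ball from B | {R} reaches {E,N,X}.
N ∈ reach(B|{R}) ⇒ B ⊥̸ N | {R}.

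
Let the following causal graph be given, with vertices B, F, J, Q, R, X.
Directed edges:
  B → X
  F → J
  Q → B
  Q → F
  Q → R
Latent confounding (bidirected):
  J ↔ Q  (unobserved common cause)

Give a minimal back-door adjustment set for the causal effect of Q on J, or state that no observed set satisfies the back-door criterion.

desc(Q)\{Q}={B,F,J,R,X}; candidates ⊆ {—}.
Q↔J: latent back-door arc(s) into Q.
size 0: {}; under {} Q still reaches {J} ∋ J.
Q↔J cannot be blocked by any observed set — no back-door set.

Q→J: no observed back-door set.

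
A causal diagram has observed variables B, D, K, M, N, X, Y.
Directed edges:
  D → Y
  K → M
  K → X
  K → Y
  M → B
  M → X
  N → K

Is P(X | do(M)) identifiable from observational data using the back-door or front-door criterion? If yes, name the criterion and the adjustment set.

P(X|do(M)): backdoor, adjust for {K}.

desc(M)\{M}={B,X}; candidates ⊆ {D,K,N,Y}.
size 0: {}; under {} M still reaches {K,N,X,Y} ∋ X.
{K}: M⊥X given {K} in G with M→· removed — back-door holds.
P(X|do(M)) = Σ_{K} P(X|M,K)·P(K).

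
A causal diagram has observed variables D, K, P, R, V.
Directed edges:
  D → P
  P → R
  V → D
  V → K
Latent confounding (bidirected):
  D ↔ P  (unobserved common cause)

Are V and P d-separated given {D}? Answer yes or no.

Bayes-Ball from V | {D} reaches {K,P,R}.
P ∈ reach(V|{D}) ⇒ V ⊥̸ P | {D}.

No — V and P are d-connected given {D}.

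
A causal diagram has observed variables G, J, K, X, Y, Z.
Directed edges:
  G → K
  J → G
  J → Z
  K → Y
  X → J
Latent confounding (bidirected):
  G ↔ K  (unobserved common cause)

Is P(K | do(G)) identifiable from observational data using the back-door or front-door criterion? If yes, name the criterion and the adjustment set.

desc(G)\{G}={K,Y}; candidates ⊆ {J,X,Z}.
G↔K: latent back-door arc(s) into G.
size 0: {}; under {} G still reaches {J,K,X,Y,Z} ∋ K.
size 1: {J}, {X}, {Z}; under {J} G still reaches {K,Y} ∋ K.
size 2: {J,X}, {J,Z}, {X,Z}; under {J,X} G still reaches {K,Y} ∋ K.
G↔K cannot be blocked by any observed set — no back-door set.
No mediator lies on a directed G→…→K path.
Neither criterion identifies P(K|do(G)) in this graph.

P(K|do(G)): not identifiable (no BD/FD set).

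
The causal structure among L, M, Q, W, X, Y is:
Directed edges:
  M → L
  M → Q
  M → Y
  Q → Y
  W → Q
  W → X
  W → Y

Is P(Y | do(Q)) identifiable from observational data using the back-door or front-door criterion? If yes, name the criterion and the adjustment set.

P(Y|do(Q)): backdoor, adjust for {M, W}.

desc(Q)\{Q}={Y}; candidates ⊆ {L,M,W,X}.
size 0: {}; under {} Q still reaches {L,M,W,X,Y} ∋ Y.
size 1: {L}, {M}, {W} …(+1); under {L} Q still reaches {M,W,X,Y} ∋ Y.
{M,W}: Q⊥Y given {M,W} in G with Q→· removed — back-door holds.
P(Y|do(Q)) = Σ_{M,W} P(Y|Q,M,W)·P(M,W).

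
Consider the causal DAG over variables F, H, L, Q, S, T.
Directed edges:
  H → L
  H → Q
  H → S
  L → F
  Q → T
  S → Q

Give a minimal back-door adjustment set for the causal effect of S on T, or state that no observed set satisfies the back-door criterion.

desc(S)\{S}={Q,T}; candidates ⊆ {F,H,L}.
size 0: {}; under {} S still reaches {F,H,L,Q,T} ∋ T.
{H}: S⊥T given {H} in G with S→· removed — back-door holds.

S→T: minimal back-door set {H}.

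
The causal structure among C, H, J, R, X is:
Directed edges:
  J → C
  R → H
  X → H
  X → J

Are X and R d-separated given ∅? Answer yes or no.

Bayes-Ball from X | ∅ reaches {C,H,J}.
R ∉ reach(X|∅) ⇒ X ⊥ R | ∅.

Yes — X ⊥ R | ∅.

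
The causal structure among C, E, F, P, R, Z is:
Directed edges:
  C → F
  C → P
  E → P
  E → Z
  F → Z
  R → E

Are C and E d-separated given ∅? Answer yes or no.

Yes — C ⊥ E | ∅.

Bayes-Ball from C | ∅ reaches {F,P,Z}.
E ∉ reach(C|∅) ⇒ C ⊥ E | ∅.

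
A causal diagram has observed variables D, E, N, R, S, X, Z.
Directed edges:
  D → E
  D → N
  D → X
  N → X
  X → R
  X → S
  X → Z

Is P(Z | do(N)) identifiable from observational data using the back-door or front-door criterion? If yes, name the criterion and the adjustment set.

P(Z|do(N)): backdoor, adjust for {D}.

desc(N)\{N}={R,S,X,Z}; candidates ⊆ {D,E}.
size 0: {}; under {} N still reaches {D,E,R,S,X,Z} ∋ Z.
{D}: N⊥Z given {D} in G with N→· removed — back-door holds.
P(Z|do(N)) = Σ_{D} P(Z|N,D)·P(D).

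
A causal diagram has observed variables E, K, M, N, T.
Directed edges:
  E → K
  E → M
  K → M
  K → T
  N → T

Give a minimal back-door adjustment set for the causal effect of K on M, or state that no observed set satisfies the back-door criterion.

desc(K)\{K}={M,T}; candidates ⊆ {E,N}.
size 0: {}; under {} K still reaches {E,M} ∋ M.
{E}: K⊥M given {E} in G with K→· removed — back-door holds.

K→M: minimal back-door set {E}.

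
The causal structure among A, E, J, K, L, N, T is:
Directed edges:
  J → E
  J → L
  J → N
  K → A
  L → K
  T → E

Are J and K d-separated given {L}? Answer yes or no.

Bayes-Ball from J | {L} reaches {E,N}.
K ∉ reach(J|{L}) ⇒ J ⊥ K | {L}.

Yes — J ⊥ K | {L}.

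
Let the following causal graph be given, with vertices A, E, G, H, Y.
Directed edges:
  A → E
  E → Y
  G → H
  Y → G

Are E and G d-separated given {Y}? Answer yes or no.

Bayes-Ball from E | {Y} reaches {A}.
G ∉ reach(E|{Y}) ⇒ E ⊥ G | {Y}.

Yes — E ⊥ G | {Y}.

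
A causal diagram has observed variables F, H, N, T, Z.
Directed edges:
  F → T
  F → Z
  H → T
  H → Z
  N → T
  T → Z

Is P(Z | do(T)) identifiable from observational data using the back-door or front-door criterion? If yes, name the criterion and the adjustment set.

P(Z|do(T)): backdoor, adjust for {F, H}.

desc(T)\{T}={Z}; candidates ⊆ {F,H,N}.
size 0: {}; under {} T still reaches {F,H,N,Z} ∋ Z.
size 1: {F}, {H}, {N}; under {F} T still reaches {H,N,Z} ∋ Z.
{F,H}: T⊥Z given {F,H} in G with T→· removed — back-door holds.
P(Z|do(T)) = Σ_{F,H} P(Z|T,F,H)·P(F,H).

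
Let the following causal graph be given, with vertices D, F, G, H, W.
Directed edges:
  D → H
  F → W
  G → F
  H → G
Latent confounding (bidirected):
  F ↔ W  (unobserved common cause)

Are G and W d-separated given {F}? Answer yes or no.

Bayes-Ball from G | {F} reaches {D,H,W}.
W ∈ reach(G|{F}) ⇒ G ⊥̸ W | {F}.

No — G and W are d-connected given {F}.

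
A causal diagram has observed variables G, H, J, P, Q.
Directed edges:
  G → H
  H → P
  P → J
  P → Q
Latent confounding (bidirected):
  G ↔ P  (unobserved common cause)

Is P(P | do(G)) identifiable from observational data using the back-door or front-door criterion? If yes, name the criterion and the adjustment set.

P(P|do(G)): frontdoor, adjust for {H}.

desc(G)\{G}={H,J,P,Q}; candidates ⊆ {—}.
G↔P: latent back-door arc(s) into G.
size 0: {}; under {} G still reaches {J,P,Q} ∋ P.
G↔P cannot be blocked by any observed set — no back-door set.
{H}: (i) intercepts every directed G→P path; (ii) no back-door G→{H}; (iii) {G} blocks every back-door {H}→P. Front-door holds.
P(P|do(G)) = Σ_{H} P(H|G) Σ_{G'} P(P|H,G')P(G').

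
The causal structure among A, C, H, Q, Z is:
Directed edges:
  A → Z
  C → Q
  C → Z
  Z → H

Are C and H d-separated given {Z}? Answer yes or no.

Yes — C ⊥ H | {Z}.

Bayes-Ball from C | {Z} reaches {A,Q}.
H ∉ reach(C|{Z}) ⇒ C ⊥ H | {Z}.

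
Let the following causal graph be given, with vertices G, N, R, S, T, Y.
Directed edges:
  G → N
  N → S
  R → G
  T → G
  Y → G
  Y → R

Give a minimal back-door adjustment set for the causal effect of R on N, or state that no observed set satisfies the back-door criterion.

desc(R)\{R}={G,N,S}; candidates ⊆ {T,Y}.
size 0: {}; under {} R still reaches {G,N,S,Y} ∋ N.
{Y}: R⊥N given {Y} in G with R→· removed — back-door holds.

R→N: minimal back-door set {Y}.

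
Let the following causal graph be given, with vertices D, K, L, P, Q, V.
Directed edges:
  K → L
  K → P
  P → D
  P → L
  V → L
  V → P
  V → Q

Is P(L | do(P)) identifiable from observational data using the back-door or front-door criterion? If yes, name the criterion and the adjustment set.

P(L|do(P)): backdoor, adjust for {K, V}.

desc(P)\{P}={D,L}; candidates ⊆ {K,Q,V}.
size 0: {}; under {} P still reaches {K,L,Q,V} ∋ L.
size 1: {K}, {Q}, {V}; under {K} P still reaches {L,Q,V} ∋ L.
{K,V}: P⊥L given {K,V} in G with P→· removed — back-door holds.
P(L|do(P)) = Σ_{K,V} P(L|P,K,V)·P(K,V).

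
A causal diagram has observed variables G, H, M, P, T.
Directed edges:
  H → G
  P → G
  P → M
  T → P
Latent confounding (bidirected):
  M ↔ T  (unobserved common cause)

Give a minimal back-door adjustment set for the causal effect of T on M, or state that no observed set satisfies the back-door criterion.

desc(T)\{T}={G,M,P}; candidates ⊆ {H}.
T↔M: latent back-door arc(s) into T.
size 0: {}; under {} T still reaches {M} ∋ M.
size 1: {H}; under {H} T still reaches {M} ∋ M.
T↔M cannot be blocked by any observed set — no back-door set.

T→M: no observed back-door set.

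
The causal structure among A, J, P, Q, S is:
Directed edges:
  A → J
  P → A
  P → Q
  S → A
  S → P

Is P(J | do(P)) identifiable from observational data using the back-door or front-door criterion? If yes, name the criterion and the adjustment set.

P(J|do(P)): backdoor, adjust for {S}.

desc(P)\{P}={A,J,Q}; candidates ⊆ {S}.
size 0: {}; under {} P still reaches {A,J,S} ∋ J.
{S}: P⊥J given {S} in G with P→· removed — back-door holds.
P(J|do(P)) = Σ_{S} P(J|P,S)·P(S).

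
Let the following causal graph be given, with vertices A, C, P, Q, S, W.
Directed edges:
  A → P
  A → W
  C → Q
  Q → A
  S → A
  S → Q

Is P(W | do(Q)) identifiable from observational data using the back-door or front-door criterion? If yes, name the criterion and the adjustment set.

desc(Q)\{Q}={A,P,W}; candidates ⊆ {C,S}.
size 0: {}; under {} Q still reaches {A,C,P,S,W} ∋ W.
{S}: Q⊥W given {S} in G with Q→· removed — back-door holds.
P(W|do(Q)) = Σ_{S} P(W|Q,S)·P(S).

P(W|do(Q)): backdoor, adjust for {S}.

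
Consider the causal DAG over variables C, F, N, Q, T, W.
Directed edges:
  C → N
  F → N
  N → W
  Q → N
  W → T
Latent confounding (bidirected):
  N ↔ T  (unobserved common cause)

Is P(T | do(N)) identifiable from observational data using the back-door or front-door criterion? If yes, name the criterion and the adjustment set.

desc(N)\{N}={T,W}; candidates ⊆ {C,F,Q}.
N↔T: latent back-door arc(s) into N.
size 0: {}; under {} N still reaches {C,F,Q,T} ∋ T.
size 1: {C}, {F}, {Q}; under {C} N still reaches {F,Q,T} ∋ T.
size 2: {C,F}, {C,Q}, {F,Q}; under {C,F} N still reaches {Q,T} ∋ T.
N↔T cannot be blocked by any observed set — no back-door set.
{W}: (i) intercepts every directed N→T path; (ii) no back-door N→{W}; (iii) {N} blocks every back-door {W}→T. Front-door holds.
P(T|do(N)) = Σ_{W} P(W|N) Σ_{N'} P(T|W,N')P(N').

P(T|do(N)): frontdoor, adjust for {W}.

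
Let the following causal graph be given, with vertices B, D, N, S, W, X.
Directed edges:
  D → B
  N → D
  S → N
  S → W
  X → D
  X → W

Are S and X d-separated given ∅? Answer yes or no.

Bayes-Ball from S | ∅ reaches {B,D,N,W}.
X ∉ reach(S|∅) ⇒ S ⊥ X | ∅.

Yes — S ⊥ X | ∅.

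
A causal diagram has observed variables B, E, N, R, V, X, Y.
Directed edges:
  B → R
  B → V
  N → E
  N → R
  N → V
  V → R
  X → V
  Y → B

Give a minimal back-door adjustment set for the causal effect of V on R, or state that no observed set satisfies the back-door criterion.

desc(V)\{V}={R}; candidates ⊆ {B,E,N,X,Y}.
size 0: {}; under {} V still reaches {B,E,N,R,X,Y} ∋ R.
size 1: {B}, {E}, {N} …(+2); under {B} V still reaches {E,N,R,X} ∋ R.
{B,N}: V⊥R given {B,N} in G with V→· removed — back-door holds.

V→R: minimal back-door set {B, N}.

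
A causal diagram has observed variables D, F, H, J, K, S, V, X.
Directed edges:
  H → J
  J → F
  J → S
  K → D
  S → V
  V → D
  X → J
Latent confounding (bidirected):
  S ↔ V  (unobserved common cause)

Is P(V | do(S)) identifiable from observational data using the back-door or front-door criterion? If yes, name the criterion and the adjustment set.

desc(S)\{S}={D,V}; candidates ⊆ {F,H,J,K,X}.
S↔V: latent back-door arc(s) into S.
size 0: {}; under {} S still reaches {D,F,H,J,V,X} ∋ V.
size 1: {F}, {H}, {J} …(+2); under {F} S still reaches {D,H,J,V,X} ∋ V.
size 2: {F,H}, {F,J}, {F,K} …(+7); under {F,H} S still reaches {D,J,V,X} ∋ V.
S↔V cannot be blocked by any observed set — no back-door set.
No mediator lies on a directed S→…→V path.
Neither criterion identifies P(V|do(S)) in this graph.

P(V|do(S)): not identifiable (no BD/FD set).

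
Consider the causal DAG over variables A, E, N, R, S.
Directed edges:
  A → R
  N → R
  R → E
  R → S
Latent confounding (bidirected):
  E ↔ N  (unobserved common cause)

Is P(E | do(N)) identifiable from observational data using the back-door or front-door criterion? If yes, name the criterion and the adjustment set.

desc(N)\{N}={E,R,S}; candidates ⊆ {A}.
N↔E: latent back-door arc(s) into N.
size 0: {}; under {} N still reaches {E} ∋ E.
size 1: {A}; under {A} N still reaches {E} ∋ E.
N↔E cannot be blocked by any observed set — no back-door set.
{R}: (i) intercepts every directed N→E path; (ii) no back-door N→{R}; (iii) {N} blocks every back-door {R}→E. Front-door holds.
P(E|do(N)) = Σ_{R} P(R|N) Σ_{N'} P(E|R,N')P(N').

P(E|do(N)): frontdoor, adjust for {R}.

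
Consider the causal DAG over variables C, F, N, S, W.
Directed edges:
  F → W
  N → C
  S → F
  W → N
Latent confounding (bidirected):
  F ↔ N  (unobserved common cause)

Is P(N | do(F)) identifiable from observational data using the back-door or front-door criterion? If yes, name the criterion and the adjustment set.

desc(F)\{F}={C,N,W}; candidates ⊆ {S}.
F↔N: latent back-door arc(s) into F.
size 0: {}; under {} F still reaches {C,N,S} ∋ N.
size 1: {S}; under {S} F still reaches {C,N} ∋ N.
F↔N cannot be blocked by any observed set — no back-door set.
{W}: (i) intercepts every directed F→N path; (ii) no back-door F→{W}; (iii) {F} blocks every back-door {W}→N. Front-door holds.
P(N|do(F)) = Σ_{W} P(W|F) Σ_{F'} P(N|W,F')P(F').

P(N|do(F)): frontdoor, adjust for {W}.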